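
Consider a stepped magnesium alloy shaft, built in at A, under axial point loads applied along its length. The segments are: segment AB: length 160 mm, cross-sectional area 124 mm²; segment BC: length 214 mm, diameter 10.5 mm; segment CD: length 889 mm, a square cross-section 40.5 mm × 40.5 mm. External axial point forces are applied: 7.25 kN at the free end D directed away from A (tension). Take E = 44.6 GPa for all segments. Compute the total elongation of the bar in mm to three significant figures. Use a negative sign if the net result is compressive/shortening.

0.700 mm

Internal axial forces (sectioning from the free end, tension +): N_CD = 7.25 kN, N_BC = 7.25 kN, N_AB = 7.25 kN.
A_BC = 86.59 mm².
A_CD = 1640 mm².
δ_AB = 7250·160/(124·44600) = 0.2097 mm
δ_BC = 7250·214/(86.59·44600) = 0.4017 mm
δ_CD = 7250·889/(1640·44600) = 0.0881 mm
δ = Σδ_i = 0.6996 mm.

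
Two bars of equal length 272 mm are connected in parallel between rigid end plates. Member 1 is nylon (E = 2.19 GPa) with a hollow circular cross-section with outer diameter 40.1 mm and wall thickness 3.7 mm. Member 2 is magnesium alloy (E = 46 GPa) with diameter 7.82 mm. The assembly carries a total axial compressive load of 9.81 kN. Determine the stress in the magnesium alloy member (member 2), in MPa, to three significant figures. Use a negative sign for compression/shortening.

-144 MPa

A_1 = 423.1 mm².
A_2 = 48.03 mm².
Equal strain + equilibrium ⇒ each member carries load in proportion to AE: A₁E₁ = 926600 N, A₂E₂ = 2209000 N, ΣAE = 3136000 N.
σ₂ = P·E₂/ΣAE = -9810·46000/3136000 = -143.9 MPa.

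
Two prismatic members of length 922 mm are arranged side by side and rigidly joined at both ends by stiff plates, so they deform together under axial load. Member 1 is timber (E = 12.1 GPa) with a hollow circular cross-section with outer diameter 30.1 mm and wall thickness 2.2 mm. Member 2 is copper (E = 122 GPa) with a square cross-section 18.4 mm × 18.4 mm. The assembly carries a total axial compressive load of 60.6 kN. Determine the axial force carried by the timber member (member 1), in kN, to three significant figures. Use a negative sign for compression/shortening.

-3.24 kN

A_1 = 192.8 mm².
A_2 = 338.6 mm².
Equal strain + equilibrium ⇒ each member carries load in proportion to AE: A₁E₁ = 2333000 N, A₂E₂ = 41300000 N, ΣAE = 43640000 N.
F₁ = P·A₁E₁/ΣAE = -60600·2333000/43640000 = -3240 N.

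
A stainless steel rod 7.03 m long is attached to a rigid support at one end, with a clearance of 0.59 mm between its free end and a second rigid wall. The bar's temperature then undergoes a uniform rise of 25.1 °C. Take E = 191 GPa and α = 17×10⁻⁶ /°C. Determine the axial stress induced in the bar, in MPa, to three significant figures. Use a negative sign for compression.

-65.5 MPa

Free thermal expansion αLΔT = 17e-6 · 7030 · 25.1 = 3 mm.
The walls engage after the gap closes; constrained expansion = 3 − 0.59 = 2.41 mm.
The walls impose strain ε = −(2.41)/7030 = -3.4277e-04; σ = Eε = 191000 · -3.4277e-04 = -65.47 MPa.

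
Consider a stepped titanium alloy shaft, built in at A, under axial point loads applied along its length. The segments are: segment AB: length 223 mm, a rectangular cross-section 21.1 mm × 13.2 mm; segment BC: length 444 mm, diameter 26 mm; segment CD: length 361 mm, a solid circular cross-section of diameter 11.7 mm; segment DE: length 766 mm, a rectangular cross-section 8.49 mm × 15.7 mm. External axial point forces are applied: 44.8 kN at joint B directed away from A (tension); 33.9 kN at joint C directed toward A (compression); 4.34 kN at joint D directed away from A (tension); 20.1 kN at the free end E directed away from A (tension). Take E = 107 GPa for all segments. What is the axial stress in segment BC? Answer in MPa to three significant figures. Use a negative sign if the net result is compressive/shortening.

Internal axial forces (sectioning from the free end, tension +): N_DE = 20.1 kN, N_CD = 24.44 kN, N_BC = -9.46 kN, N_AB = 35.34 kN.
A_BC = 530.9 mm².
σ_BC = N_BC/A_BC = -9460/530.9 = -17.82 MPa.

-17.8 MPa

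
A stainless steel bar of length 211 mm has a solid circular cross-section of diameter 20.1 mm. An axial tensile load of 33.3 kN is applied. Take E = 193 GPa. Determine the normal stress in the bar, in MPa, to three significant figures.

105 MPa

A = 317.3 mm².
σ = N/A = 33300/317.3 = 104.9 MPa.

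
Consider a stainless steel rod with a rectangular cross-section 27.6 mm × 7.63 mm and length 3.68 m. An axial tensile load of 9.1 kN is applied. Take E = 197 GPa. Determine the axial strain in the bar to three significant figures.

2.19e-04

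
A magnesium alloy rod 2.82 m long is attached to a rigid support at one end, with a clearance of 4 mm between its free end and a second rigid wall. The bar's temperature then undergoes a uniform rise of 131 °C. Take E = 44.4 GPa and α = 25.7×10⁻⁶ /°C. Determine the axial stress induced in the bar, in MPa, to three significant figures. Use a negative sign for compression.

-86.5 MPa

Free thermal expansion αLΔT = 25.7e-6 · 2820 · 131 = 9.494 mm.
The walls engage after the gap closes; constrained expansion = 9.494 − 4 = 5.494 mm.
The walls impose strain ε = −(5.494)/2820 = -1.9483e-03; σ = Eε = 44400 · -1.9483e-03 = -86.5 MPa.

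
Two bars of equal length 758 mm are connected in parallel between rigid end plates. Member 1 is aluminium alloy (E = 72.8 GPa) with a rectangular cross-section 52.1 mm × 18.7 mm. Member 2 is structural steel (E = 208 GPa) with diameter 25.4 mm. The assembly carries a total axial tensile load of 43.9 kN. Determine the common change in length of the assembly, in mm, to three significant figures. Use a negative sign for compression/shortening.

A_1 = 974.3 mm².
A_2 = 506.7 mm².
Equal strain + equilibrium ⇒ each member carries load in proportion to AE: A₁E₁ = 70930000 N, A₂E₂ = 105400000 N, ΣAE = 176300000 N.
δ = PL/ΣAE = 43900·758/176300000 = 0.1887 mm.

0.189 mm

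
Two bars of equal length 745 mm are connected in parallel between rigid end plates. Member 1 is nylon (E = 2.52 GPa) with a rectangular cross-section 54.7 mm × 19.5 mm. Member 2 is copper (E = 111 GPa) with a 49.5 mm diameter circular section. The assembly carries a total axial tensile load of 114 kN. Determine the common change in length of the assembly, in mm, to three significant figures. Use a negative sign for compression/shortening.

0.393 mm

A_1 = 1067 mm².
A_2 = 1924 mm².
Equal strain + equilibrium ⇒ each member carries load in proportion to AE: A₁E₁ = 2688000 N, A₂E₂ = 213600000 N, ΣAE = 216300000 N.
δ = PL/ΣAE = 114000·745/216300000 = 0.3927 mm.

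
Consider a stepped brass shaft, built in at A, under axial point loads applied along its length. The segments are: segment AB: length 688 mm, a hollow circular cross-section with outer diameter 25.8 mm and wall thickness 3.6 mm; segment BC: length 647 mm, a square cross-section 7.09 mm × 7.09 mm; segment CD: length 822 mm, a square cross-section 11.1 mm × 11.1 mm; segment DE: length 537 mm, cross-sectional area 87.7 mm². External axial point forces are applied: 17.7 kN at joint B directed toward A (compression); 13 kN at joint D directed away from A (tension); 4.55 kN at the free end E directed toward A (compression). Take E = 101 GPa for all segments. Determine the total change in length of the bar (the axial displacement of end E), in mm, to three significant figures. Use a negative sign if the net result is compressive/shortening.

1.11 mm

Internal axial forces (sectioning from the free end, tension +): N_DE = -4.55 kN, N_CD = 8.45 kN, N_BC = 8.45 kN, N_AB = -9.25 kN.
A_AB = 251.1 mm².
A_BC = 50.27 mm².
A_CD = 123.2 mm².
δ_AB = -9250·688/(251.1·101000) = -0.251 mm
δ_BC = 8450·647/(50.27·101000) = 1.077 mm
δ_CD = 8450·822/(123.2·101000) = 0.5582 mm
δ_DE = -4550·537/(87.7·101000) = -0.2758 mm
δ = Σδ_i = 1.108 mm.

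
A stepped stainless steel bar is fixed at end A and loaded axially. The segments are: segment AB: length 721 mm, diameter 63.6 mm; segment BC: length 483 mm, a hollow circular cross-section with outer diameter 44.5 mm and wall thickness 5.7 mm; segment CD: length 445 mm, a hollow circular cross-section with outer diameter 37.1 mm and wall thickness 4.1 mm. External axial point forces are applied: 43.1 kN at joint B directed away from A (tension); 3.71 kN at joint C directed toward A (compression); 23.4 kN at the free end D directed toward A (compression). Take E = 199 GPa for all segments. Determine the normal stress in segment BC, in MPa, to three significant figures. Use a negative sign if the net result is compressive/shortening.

Internal axial forces (sectioning from the free end, tension +): N_CD = -23.4 kN, N_BC = -27.11 kN, N_AB = 15.99 kN.
A_BC = 694.8 mm².
σ_BC = N_BC/A_BC = -27110/694.8 = -39.02 MPa.

-39.0 MPa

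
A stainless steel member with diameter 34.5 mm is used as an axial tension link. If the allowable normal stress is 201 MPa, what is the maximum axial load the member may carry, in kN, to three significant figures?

188 kN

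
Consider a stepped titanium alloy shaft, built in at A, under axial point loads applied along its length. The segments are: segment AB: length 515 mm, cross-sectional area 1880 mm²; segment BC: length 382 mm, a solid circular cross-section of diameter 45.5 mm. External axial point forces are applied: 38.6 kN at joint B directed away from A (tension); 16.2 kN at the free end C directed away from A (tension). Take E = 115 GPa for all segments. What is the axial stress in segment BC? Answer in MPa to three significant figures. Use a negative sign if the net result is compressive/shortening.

Internal axial forces (sectioning from the free end, tension +): N_BC = 16.2 kN, N_AB = 54.8 kN.
A_BC = 1626 mm².
σ_BC = N_BC/A_BC = 16200/1626 = 9.963 MPa.

9.96 MPa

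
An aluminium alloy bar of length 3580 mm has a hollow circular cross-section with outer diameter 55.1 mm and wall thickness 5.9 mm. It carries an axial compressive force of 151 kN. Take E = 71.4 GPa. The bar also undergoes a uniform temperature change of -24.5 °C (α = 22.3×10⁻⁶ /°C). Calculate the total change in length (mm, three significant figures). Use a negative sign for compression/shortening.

-10.3 mm

A = 911.9 mm².
δ_mech = NL/(AE) = -151000·3580/(911.9·71400) = -8.302 mm.
δ_thermal = αLΔT = 22.3e-6·3580·-24.5 = -1.956 mm.
δ = δ_mech + δ_thermal = -10.26 mm.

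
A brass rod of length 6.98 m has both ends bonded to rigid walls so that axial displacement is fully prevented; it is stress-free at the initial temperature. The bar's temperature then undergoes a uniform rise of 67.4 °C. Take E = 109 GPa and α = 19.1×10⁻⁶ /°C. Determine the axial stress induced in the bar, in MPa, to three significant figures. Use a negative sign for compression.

Free thermal expansion αLΔT = 19.1e-6 · 6980 · 67.4 = 8.986 mm.
The walls impose strain ε = −(8.986)/6980 = -1.2873e-03; σ = Eε = 109000 · -1.2873e-03 = -140.3 MPa.

-140 MPa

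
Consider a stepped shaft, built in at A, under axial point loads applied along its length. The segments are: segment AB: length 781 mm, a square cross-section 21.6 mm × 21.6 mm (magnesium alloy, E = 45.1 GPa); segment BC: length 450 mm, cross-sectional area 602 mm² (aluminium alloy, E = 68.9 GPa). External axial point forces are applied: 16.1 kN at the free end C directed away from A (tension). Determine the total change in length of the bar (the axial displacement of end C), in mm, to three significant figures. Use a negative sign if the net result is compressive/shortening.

Internal axial forces (sectioning from the free end, tension +): N_BC = 16.1 kN, N_AB = 16.1 kN.
A_AB = 466.6 mm².
δ_AB = 16100·781/(466.6·45100) = 0.5976 mm
δ_BC = 16100·450/(602·68900) = 0.1747 mm
δ = Σδ_i = 0.7722 mm.

0.772 mm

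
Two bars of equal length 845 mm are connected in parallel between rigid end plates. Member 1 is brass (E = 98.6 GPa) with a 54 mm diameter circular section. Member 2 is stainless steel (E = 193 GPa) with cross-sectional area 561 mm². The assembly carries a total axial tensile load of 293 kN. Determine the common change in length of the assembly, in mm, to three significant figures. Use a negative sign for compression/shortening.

A_1 = 2290 mm².
Equal strain + equilibrium ⇒ each member carries load in proportion to AE: A₁E₁ = 225800000 N, A₂E₂ = 108300000 N, ΣAE = 334100000 N.
δ = PL/ΣAE = 293000·845/334100000 = 0.7411 mm.

0.741 mm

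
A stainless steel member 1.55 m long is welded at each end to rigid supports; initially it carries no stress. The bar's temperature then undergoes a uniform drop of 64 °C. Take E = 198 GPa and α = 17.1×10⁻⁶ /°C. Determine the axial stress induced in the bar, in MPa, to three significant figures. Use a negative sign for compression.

217 MPa

Free thermal expansion αLΔT = 17.1e-6 · 1550 · -64 = -1.696 mm.
The walls impose strain ε = −(-1.696)/1550 = 1.0944e-03; σ = Eε = 198000 · 1.0944e-03 = 216.7 MPa.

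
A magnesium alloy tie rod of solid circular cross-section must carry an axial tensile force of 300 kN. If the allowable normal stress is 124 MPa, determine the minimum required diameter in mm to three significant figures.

Required area A ≥ P/σ_allow = 300000/124 = 2419 mm².
For a solid circular section, d ≥ √(4A/π) = 55.5 mm.

55.5 mm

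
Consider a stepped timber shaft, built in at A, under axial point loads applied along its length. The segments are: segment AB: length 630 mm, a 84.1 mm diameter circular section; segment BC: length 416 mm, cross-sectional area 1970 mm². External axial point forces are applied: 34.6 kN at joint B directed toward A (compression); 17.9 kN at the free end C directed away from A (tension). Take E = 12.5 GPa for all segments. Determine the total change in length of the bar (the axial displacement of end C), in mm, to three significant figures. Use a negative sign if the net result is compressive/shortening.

Internal axial forces (sectioning from the free end, tension +): N_BC = 17.9 kN, N_AB = -16.7 kN.
A_AB = 5555 mm².
δ_AB = -16700·630/(5555·12500) = -0.1515 mm
δ_BC = 17900·416/(1970·12500) = 0.3024 mm
δ = Σδ_i = 0.1509 mm.

0.151 mm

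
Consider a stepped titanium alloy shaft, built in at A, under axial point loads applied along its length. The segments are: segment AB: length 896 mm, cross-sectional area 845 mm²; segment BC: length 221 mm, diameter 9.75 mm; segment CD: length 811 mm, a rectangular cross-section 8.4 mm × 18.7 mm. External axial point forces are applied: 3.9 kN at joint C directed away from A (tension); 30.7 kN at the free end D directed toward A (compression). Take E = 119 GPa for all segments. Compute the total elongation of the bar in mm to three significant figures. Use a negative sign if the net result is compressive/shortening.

Internal axial forces (sectioning from the free end, tension +): N_CD = -30.7 kN, N_BC = -26.8 kN, N_AB = -26.8 kN.
A_BC = 74.66 mm².
A_CD = 157.1 mm².
δ_AB = -26800·896/(845·119000) = -0.2388 mm
δ_BC = -26800·221/(74.66·119000) = -0.6666 mm
δ_CD = -30700·811/(157.1·119000) = -1.332 mm
δ = Σδ_i = -2.237 mm.

-2.24 mm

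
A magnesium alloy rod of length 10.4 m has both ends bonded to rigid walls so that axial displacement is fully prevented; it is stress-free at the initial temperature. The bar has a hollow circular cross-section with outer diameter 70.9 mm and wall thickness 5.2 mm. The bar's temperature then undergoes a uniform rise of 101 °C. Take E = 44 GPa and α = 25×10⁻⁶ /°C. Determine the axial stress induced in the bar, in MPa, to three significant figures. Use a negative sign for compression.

Free thermal expansion αLΔT = 25e-6 · 10400 · 101 = 26.26 mm.
The walls impose strain ε = −(26.26)/10400 = -2.5250e-03; σ = Eε = 44000 · -2.5250e-03 = -111.1 MPa.

-111 MPa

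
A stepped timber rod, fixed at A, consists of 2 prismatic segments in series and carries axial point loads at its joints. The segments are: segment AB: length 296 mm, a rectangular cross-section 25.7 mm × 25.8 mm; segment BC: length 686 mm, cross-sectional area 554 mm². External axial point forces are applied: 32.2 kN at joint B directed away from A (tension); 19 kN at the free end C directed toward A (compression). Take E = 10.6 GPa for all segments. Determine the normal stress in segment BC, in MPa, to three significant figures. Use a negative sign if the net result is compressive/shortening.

-34.3 MPa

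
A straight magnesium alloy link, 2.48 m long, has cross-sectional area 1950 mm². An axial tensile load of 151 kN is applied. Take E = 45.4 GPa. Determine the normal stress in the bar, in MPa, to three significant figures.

77.4 MPa

σ = N/A = 151000/1950 = 77.44 MPa.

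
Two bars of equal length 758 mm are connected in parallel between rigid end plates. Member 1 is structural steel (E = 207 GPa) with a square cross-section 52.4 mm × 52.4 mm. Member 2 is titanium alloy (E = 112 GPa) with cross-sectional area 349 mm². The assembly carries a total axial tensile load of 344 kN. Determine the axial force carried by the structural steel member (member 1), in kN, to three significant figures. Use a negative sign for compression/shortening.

322 kN

A_1 = 2746 mm².
Equal strain + equilibrium ⇒ each member carries load in proportion to AE: A₁E₁ = 568400000 N, A₂E₂ = 39090000 N, ΣAE = 607500000 N.
F₁ = P·A₁E₁/ΣAE = 344000·568400000/607500000 = 321900 N.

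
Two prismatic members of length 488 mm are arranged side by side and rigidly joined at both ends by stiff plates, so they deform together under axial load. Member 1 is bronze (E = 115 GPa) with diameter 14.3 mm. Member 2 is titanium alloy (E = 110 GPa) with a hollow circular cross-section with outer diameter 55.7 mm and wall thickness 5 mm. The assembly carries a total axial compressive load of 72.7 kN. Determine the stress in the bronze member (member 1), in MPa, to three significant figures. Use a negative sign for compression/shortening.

A_1 = 160.6 mm².
A_2 = 796.4 mm².
Equal strain + equilibrium ⇒ each member carries load in proportion to AE: A₁E₁ = 18470000 N, A₂E₂ = 87600000 N, ΣAE = 106100000 N.
σ₁ = P·E₁/ΣAE = -72700·115000/106100000 = -78.82 MPa.

-78.8 MPa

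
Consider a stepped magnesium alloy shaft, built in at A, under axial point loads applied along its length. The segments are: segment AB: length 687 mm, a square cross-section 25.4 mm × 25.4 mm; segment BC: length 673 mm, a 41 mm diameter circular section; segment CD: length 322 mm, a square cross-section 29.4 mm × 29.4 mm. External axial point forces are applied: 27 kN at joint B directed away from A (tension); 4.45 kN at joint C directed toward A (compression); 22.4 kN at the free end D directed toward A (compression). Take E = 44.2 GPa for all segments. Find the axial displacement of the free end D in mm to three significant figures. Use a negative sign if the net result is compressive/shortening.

-0.495 mm

Internal axial forces (sectioning from the free end, tension +): N_CD = -22.4 kN, N_BC = -26.85 kN, N_AB = 0.15 kN.
A_AB = 645.2 mm².
A_BC = 1320 mm².
A_CD = 864.4 mm².
δ_AB = 150·687/(645.2·44200) = 0.003614 mm
δ_BC = -26850·673/(1320·44200) = -0.3097 mm
δ_CD = -22400·322/(864.4·44200) = -0.1888 mm
δ = Σδ_i = -0.4948 mm.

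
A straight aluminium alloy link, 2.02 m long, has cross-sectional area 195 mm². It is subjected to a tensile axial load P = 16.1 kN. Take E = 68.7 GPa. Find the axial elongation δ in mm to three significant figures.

δ_mech = NL/(AE) = 16100·2020/(195·68700) = 2.428 mm.

2.43 mm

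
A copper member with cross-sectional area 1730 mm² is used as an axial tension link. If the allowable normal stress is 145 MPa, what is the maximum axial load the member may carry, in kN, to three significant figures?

P_max = σ_allow · A = 145 · 1730 = 250800 N = 250.8 kN.

251 kN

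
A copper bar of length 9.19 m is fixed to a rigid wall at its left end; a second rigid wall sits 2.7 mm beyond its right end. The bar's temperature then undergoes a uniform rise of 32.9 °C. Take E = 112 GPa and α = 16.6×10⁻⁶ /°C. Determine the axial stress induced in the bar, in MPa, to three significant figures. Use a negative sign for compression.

Free thermal expansion αLΔT = 16.6e-6 · 9190 · 32.9 = 5.019 mm.
The walls engage after the gap closes; constrained expansion = 5.019 − 2.7 = 2.319 mm.
The walls impose strain ε = −(2.319)/9190 = -2.5234e-04; σ = Eε = 112000 · -2.5234e-04 = -28.26 MPa.

-28.3 MPa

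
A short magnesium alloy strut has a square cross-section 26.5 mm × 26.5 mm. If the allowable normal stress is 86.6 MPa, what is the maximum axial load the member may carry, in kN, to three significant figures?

60.8 kN

A = 702.2 mm².
P_max = σ_allow · A = 86.6 · 702.2 = 60810 N = 60.81 kN.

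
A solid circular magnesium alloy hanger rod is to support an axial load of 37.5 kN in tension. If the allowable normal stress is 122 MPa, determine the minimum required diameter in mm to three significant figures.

Required area A ≥ P/σ_allow = 37500/122 = 307.4 mm².
For a solid circular section, d ≥ √(4A/π) = 19.78 mm.

19.8 mm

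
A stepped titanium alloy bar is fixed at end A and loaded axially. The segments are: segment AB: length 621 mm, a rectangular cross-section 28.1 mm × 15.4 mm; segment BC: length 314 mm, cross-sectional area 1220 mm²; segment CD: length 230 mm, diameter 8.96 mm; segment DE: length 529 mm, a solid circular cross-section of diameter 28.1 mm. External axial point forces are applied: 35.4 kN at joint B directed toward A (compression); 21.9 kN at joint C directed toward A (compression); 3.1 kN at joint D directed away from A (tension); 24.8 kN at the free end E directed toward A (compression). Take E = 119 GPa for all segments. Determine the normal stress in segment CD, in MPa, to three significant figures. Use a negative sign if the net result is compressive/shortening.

Internal axial forces (sectioning from the free end, tension +): N_DE = -24.8 kN, N_CD = -21.7 kN, N_BC = -43.6 kN, N_AB = -79 kN.
A_CD = 63.05 mm².
σ_CD = N_CD/A_CD = -21700/63.05 = -344.2 MPa.

-344 MPa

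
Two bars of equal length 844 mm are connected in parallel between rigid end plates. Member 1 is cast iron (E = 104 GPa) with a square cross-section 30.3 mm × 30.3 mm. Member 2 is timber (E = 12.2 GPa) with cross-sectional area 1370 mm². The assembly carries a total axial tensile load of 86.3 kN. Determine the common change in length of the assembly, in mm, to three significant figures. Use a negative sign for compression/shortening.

A_1 = 918.1 mm².
Equal strain + equilibrium ⇒ each member carries load in proportion to AE: A₁E₁ = 95480000 N, A₂E₂ = 16710000 N, ΣAE = 112200000 N.
δ = PL/ΣAE = 86300·844/112200000 = 0.6492 mm.

0.649 mm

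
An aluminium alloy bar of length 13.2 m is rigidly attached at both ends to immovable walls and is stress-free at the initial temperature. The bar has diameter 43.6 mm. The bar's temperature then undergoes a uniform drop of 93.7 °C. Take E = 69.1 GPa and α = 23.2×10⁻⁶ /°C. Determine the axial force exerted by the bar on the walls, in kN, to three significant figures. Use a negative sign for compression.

224 kN

Free thermal expansion αLΔT = 23.2e-6 · 13200 · -93.7 = -28.69 mm.
The walls impose strain ε = −(-28.69)/13200 = 2.1738e-03; σ = Eε = 69100 · 2.1738e-03 = 150.2 MPa.
Wall reaction R = σ·A = 150.2·1493 = 224300 N = 224.3 kN.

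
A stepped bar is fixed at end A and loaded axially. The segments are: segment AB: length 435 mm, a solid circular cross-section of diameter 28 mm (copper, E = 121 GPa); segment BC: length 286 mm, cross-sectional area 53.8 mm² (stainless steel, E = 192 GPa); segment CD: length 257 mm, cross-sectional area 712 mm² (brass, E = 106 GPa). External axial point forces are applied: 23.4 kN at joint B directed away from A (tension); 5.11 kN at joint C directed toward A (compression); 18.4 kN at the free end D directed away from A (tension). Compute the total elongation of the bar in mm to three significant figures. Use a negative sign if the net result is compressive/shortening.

Internal axial forces (sectioning from the free end, tension +): N_CD = 18.4 kN, N_BC = 13.29 kN, N_AB = 36.69 kN.
A_AB = 615.8 mm².
δ_AB = 36690·435/(615.8·121000) = 0.2142 mm
δ_BC = 13290·286/(53.8·192000) = 0.368 mm
δ_CD = 18400·257/(712·106000) = 0.06266 mm
δ = Σδ_i = 0.6448 mm.

0.645 mm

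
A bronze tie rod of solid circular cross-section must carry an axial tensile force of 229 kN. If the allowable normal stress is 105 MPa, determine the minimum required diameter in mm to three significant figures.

Required area A ≥ P/σ_allow = 229000/105 = 2181 mm².
For a solid circular section, d ≥ √(4A/π) = 52.7 mm.

52.7 mm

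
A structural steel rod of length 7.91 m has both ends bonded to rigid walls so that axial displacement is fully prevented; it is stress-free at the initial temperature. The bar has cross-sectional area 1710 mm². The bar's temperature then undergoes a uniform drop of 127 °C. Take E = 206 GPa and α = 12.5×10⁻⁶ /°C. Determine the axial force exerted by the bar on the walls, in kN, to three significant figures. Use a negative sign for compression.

559 kN

Free thermal expansion αLΔT = 12.5e-6 · 7910 · -127 = -12.56 mm.
The walls impose strain ε = −(-12.56)/7910 = 1.5875e-03; σ = Eε = 206000 · 1.5875e-03 = 327 MPa.
Wall reaction R = σ·A = 327·1710 = 559200 N = 559.2 kN.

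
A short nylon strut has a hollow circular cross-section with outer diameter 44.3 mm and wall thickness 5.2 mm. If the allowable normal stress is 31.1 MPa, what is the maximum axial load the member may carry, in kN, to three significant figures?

19.9 kN

A = 638.7 mm².
P_max = σ_allow · A = 31.1 · 638.7 = 19870 N = 19.87 kN.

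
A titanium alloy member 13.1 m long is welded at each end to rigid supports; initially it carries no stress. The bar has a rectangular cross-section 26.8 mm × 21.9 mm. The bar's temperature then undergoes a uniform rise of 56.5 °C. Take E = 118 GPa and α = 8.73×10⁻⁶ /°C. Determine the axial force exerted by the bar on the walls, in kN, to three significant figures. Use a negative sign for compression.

-34.2 kN

Free thermal expansion αLΔT = 8.73e-6 · 13100 · 56.5 = 6.462 mm.
The walls impose strain ε = −(6.462)/13100 = -4.9325e-04; σ = Eε = 118000 · -4.9325e-04 = -58.2 MPa.
Wall reaction R = σ·A = -58.2·586.9 = -34160 N = -34.16 kN.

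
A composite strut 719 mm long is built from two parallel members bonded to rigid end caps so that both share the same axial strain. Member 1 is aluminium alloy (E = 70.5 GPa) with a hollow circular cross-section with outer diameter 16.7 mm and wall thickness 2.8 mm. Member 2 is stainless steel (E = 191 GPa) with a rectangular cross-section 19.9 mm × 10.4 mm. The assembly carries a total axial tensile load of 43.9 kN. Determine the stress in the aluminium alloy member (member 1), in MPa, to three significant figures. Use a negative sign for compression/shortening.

64.3 MPa

A_1 = 122.3 mm².
A_2 = 207 mm².
Equal strain + equilibrium ⇒ each member carries load in proportion to AE: A₁E₁ = 8620000 N, A₂E₂ = 39530000 N, ΣAE = 48150000 N.
σ₁ = P·E₁/ΣAE = 43900·70500/48150000 = 64.28 MPa.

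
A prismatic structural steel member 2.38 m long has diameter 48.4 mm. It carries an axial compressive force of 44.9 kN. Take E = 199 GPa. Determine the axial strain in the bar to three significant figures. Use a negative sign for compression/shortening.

A = 1840 mm².
σ = N/A = -24.4 MPa; ε = σ/E = -24.4/199000 = -1.226e-04.

-1.23e-04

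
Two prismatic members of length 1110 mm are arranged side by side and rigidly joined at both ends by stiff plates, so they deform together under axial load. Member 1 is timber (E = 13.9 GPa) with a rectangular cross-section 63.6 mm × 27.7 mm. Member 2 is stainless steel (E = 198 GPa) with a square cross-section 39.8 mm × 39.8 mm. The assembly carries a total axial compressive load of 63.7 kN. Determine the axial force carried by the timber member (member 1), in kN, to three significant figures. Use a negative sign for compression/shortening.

A_1 = 1762 mm².
A_2 = 1584 mm².
Equal strain + equilibrium ⇒ each member carries load in proportion to AE: A₁E₁ = 24490000 N, A₂E₂ = 313600000 N, ΣAE = 338100000 N.
F₁ = P·A₁E₁/ΣAE = -63700·24490000/338100000 = -4613 N.

-4.61 kN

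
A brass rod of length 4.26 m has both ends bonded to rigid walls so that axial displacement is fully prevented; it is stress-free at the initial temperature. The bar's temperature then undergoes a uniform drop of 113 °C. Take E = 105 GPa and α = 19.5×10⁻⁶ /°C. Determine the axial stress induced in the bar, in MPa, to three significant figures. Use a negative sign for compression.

231 MPa

Free thermal expansion αLΔT = 19.5e-6 · 4260 · -113 = -9.387 mm.
The walls impose strain ε = −(-9.387)/4260 = 2.2035e-03; σ = Eε = 105000 · 2.2035e-03 = 231.4 MPa.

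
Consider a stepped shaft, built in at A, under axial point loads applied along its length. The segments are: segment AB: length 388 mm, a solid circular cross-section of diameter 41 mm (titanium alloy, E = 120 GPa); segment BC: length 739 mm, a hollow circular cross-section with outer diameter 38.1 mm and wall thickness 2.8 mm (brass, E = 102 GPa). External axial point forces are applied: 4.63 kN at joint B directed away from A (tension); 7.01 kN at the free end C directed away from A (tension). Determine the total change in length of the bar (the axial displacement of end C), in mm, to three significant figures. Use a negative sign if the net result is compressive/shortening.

0.192 mm

Internal axial forces (sectioning from the free end, tension +): N_BC = 7.01 kN, N_AB = 11.64 kN.
A_AB = 1320 mm².
A_BC = 310.5 mm².
δ_AB = 11640·388/(1320·120000) = 0.02851 mm
δ_BC = 7010·739/(310.5·102000) = 0.1636 mm
δ = Σδ_i = 0.1921 mm.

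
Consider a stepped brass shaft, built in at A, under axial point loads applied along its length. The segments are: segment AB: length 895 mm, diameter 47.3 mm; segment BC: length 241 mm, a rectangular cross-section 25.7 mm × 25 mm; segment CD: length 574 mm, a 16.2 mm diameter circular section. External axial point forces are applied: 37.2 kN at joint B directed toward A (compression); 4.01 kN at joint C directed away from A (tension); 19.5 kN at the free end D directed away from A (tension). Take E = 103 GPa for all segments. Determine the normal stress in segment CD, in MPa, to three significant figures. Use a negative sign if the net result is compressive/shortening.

94.6 MPa

Internal axial forces (sectioning from the free end, tension +): N_CD = 19.5 kN, N_BC = 23.51 kN, N_AB = -13.69 kN.
A_CD = 206.1 mm².
σ_CD = N_CD/A_CD = 19500/206.1 = 94.61 MPa.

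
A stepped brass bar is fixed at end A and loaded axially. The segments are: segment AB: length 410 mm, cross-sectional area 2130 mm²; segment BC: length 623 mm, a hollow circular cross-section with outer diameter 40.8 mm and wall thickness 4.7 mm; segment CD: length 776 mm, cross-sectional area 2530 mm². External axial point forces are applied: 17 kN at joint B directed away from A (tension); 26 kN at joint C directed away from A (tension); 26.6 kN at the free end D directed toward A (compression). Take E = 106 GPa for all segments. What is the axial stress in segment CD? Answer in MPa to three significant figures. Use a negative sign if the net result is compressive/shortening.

Internal axial forces (sectioning from the free end, tension +): N_CD = -26.6 kN, N_BC = -0.6 kN, N_AB = 16.4 kN.
σ_CD = N_CD/A_CD = -26600/2530 = -10.51 MPa.

-10.5 MPa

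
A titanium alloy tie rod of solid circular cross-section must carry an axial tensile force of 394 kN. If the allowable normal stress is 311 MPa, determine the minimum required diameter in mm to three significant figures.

Required area A ≥ P/σ_allow = 394000/311 = 1267 mm².
For a solid circular section, d ≥ √(4A/π) = 40.16 mm.

40.2 mm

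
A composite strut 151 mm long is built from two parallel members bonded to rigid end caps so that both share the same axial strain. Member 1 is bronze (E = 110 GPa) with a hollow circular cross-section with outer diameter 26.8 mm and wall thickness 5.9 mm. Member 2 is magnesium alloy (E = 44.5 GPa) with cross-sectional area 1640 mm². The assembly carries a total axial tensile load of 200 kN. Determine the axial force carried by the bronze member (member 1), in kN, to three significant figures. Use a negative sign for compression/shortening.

73.7 kN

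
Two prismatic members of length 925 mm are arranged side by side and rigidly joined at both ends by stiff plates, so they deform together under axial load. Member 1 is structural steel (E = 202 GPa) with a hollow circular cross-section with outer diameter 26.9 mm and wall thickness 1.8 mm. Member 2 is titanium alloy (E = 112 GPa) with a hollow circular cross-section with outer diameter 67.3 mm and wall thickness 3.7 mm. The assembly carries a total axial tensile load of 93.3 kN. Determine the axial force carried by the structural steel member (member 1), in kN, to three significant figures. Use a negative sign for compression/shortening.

24.0 kN

A_1 = 141.9 mm².
A_2 = 739.3 mm².
Equal strain + equilibrium ⇒ each member carries load in proportion to AE: A₁E₁ = 28670000 N, A₂E₂ = 82800000 N, ΣAE = 111500000 N.
F₁ = P·A₁E₁/ΣAE = 93300·28670000/111500000 = 24000 N.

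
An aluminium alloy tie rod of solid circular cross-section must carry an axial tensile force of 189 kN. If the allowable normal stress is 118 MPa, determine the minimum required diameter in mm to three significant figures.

45.2 mm

Required area A ≥ P/σ_allow = 189000/118 = 1602 mm².
For a solid circular section, d ≥ √(4A/π) = 45.16 mm.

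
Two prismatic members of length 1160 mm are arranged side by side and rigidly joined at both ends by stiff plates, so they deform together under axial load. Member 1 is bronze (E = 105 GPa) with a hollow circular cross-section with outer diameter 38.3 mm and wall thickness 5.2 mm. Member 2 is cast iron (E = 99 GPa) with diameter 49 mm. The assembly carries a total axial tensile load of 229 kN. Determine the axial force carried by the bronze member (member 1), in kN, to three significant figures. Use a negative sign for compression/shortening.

53.4 kN

A_1 = 540.7 mm².
A_2 = 1886 mm².
Equal strain + equilibrium ⇒ each member carries load in proportion to AE: A₁E₁ = 56780000 N, A₂E₂ = 186700000 N, ΣAE = 243500000 N.
F₁ = P·A₁E₁/ΣAE = 229000·56780000/243500000 = 53400 N.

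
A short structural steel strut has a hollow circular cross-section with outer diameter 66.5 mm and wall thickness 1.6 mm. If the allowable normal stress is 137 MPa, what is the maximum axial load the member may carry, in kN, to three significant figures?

44.7 kN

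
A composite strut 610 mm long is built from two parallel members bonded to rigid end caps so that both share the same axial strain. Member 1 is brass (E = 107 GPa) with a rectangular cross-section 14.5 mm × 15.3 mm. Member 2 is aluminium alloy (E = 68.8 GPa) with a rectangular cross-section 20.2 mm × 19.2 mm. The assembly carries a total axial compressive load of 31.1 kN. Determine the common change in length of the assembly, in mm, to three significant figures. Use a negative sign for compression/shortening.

A_1 = 221.9 mm².
A_2 = 387.8 mm².
Equal strain + equilibrium ⇒ each member carries load in proportion to AE: A₁E₁ = 23740000 N, A₂E₂ = 26680000 N, ΣAE = 50420000 N.
δ = PL/ΣAE = -31100·610/50420000 = -0.3762 mm.

-0.376 mm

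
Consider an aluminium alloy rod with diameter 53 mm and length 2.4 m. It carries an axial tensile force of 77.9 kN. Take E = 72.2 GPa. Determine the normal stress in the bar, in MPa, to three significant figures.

35.3 MPa

A = 2206 mm².
σ = N/A = 77900/2206 = 35.31 MPa.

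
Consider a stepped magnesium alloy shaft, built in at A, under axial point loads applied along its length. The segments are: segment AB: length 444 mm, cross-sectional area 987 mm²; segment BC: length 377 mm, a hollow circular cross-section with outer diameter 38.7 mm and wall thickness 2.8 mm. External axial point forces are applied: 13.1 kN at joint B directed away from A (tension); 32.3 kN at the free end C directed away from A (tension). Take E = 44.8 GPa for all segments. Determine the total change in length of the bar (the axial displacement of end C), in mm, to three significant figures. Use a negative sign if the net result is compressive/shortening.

Internal axial forces (sectioning from the free end, tension +): N_BC = 32.3 kN, N_AB = 45.4 kN.
A_BC = 315.8 mm².
δ_AB = 45400·444/(987·44800) = 0.4559 mm
δ_BC = 32300·377/(315.8·44800) = 0.8607 mm
δ = Σδ_i = 1.317 mm.

1.32 mm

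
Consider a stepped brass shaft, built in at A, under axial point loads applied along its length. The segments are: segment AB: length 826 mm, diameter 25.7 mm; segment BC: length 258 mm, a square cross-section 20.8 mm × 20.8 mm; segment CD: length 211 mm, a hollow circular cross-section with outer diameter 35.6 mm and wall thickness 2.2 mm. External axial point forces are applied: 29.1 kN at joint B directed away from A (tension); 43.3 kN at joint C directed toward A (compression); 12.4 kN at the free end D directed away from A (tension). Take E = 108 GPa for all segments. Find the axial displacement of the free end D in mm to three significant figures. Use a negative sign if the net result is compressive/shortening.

-0.0922 mm

Internal axial forces (sectioning from the free end, tension +): N_CD = 12.4 kN, N_BC = -30.9 kN, N_AB = -1.8 kN.
A_AB = 518.7 mm².
A_BC = 432.6 mm².
A_CD = 230.8 mm².
δ_AB = -1800·826/(518.7·108000) = -0.02654 mm
δ_BC = -30900·258/(432.6·108000) = -0.1706 mm
δ_CD = 12400·211/(230.8·108000) = 0.1049 mm
δ = Σδ_i = -0.09221 mm.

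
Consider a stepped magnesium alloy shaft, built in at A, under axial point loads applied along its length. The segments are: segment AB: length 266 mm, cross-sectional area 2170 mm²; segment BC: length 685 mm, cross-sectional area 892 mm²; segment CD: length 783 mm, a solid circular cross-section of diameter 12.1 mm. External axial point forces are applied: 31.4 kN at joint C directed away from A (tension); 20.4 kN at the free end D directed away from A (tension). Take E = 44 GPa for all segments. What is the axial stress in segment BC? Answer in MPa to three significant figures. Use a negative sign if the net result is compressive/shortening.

58.1 MPa

Internal axial forces (sectioning from the free end, tension +): N_CD = 20.4 kN, N_BC = 51.8 kN, N_AB = 51.8 kN.
σ_BC = N_BC/A_BC = 51800/892 = 58.07 MPa.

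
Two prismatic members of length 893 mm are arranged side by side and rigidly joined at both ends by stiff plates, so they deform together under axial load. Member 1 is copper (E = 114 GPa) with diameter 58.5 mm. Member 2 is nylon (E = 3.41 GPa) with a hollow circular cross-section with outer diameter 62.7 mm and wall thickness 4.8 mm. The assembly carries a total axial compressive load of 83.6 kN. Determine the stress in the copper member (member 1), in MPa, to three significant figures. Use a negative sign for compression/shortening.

-30.8 MPa

A_1 = 2688 mm².
A_2 = 873.1 mm².
Equal strain + equilibrium ⇒ each member carries load in proportion to AE: A₁E₁ = 306400000 N, A₂E₂ = 2977000 N, ΣAE = 309400000 N.
σ₁ = P·E₁/ΣAE = -83600·114000/309400000 = -30.8 MPa.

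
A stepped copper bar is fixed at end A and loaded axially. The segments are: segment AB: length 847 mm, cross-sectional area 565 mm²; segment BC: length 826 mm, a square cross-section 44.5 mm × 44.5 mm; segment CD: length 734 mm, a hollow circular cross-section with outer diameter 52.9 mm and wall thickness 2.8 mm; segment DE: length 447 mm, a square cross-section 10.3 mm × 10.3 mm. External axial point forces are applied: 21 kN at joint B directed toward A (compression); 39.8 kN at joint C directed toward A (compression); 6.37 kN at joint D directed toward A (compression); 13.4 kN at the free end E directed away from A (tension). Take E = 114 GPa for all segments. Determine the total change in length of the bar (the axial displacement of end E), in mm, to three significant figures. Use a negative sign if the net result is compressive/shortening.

-0.229 mm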